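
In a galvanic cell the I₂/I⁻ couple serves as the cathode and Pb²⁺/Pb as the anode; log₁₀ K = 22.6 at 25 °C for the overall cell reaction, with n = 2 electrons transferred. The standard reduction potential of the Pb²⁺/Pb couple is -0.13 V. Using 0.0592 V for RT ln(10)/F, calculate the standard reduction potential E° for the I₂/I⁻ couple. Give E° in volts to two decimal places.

E°cell = (0.0592/n)·log K = (0.0592/2)(22.6) = +0.669 V.
Since I₂/I⁻ is the cathode and Pb²⁺/Pb the anode, E°cell = E°(I₂/I⁻) − E°(Pb²⁺/Pb).
So E°(I₂/I⁻) = E°cell + E°(Pb²⁺/Pb) = +0.669 + (-0.13) = +0.54 V.

+0.54 V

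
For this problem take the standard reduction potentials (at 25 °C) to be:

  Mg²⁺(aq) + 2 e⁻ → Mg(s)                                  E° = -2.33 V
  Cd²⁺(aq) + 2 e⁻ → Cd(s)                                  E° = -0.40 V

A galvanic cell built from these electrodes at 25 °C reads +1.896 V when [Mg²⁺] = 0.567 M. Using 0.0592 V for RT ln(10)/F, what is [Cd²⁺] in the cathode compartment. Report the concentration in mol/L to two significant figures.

0.040 M

Cd²⁺/Cd is the cathode, Mg²⁺/Mg the anode: E°cell = +1.93 V, n = 2.
Overall reaction: Cd²⁺(aq) + Mg(s) → Cd(s) + Mg²⁺(aq); Q = [Mg²⁺]^1/[Cd²⁺]^1.
From E = E° − (0.0592/n) log Q: log Q = (E° − E)·n/0.0592 = (+1.93 − (+1.896))·2/0.0592 = 1.1486.
So 1·log[Cd²⁺] = 1·log(0.567) − log Q = -0.2464 − (1.1486) = -1.3950; [Cd²⁺] = 10^(-1.3950) ≈ 0.040 M.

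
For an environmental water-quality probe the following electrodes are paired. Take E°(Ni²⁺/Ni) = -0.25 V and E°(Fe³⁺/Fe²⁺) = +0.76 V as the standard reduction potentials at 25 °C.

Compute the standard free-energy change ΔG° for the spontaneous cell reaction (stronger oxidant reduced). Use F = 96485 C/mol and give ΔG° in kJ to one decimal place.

Fe³⁺/Fe²⁺ (E° = +0.76 V) is the cathode; Ni²⁺/Ni (E° = -0.25 V) is the anode, so E°cell = +1.01 V.
Balancing electrons gives n = 2 (lcm of 1 and 2).
ΔG° = −nFE° = −(2)(96485)(+1.01) = -194,900 J = -194.9 kJ.

-194.9 kJ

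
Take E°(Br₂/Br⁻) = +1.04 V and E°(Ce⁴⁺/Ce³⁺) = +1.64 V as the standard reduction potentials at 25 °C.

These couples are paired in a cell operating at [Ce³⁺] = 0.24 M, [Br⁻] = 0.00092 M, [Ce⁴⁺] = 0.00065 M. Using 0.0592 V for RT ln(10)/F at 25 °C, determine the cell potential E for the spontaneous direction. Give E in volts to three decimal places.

Ce⁴⁺/Ce³⁺ is the cathode (higher E°), Br₂/Br⁻ the anode: E°cell = +1.64 − (+1.04) = +0.60 V, n = 2.
Overall: 2 Ce⁴⁺(aq) + 2 Br⁻(aq) → 2 Ce³⁺(aq) + Br₂(l)
Q = [Ce³⁺]^2 / ([Ce⁴⁺]^2·[Br⁻]^2); log Q = 11.207.
E = E° − (0.0592/n) log Q = +0.60 − (0.0592/2)(11.207) = +0.268 V.

+0.268 V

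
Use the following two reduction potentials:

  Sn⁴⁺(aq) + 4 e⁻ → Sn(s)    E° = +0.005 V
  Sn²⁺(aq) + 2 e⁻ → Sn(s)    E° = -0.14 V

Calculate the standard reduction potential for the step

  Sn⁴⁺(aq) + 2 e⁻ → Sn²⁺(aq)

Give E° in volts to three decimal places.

+0.150 V

Sequential free energies add, so n₃E°₃ = n₁E°₁ + n₂E°₂.
With n₃ = 4, and the known step contributing 2×(-0.14) V, the unknown satisfies 2·E° = 4×(+0.005) − 2×(-0.14) = +0.300.
E° = +0.300 / 2 = +0.150 V.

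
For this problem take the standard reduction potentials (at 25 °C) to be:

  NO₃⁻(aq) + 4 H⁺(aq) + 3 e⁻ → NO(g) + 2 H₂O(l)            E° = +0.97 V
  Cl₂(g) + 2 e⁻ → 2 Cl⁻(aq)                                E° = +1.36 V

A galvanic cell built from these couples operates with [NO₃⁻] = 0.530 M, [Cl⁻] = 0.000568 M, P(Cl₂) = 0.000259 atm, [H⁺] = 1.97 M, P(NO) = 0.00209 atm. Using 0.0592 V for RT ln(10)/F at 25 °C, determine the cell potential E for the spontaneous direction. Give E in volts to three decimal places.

+0.405 V

Cl₂/Cl⁻ is the cathode (higher E°), NO₃⁻/NO the anode: E°cell = +1.36 − (+0.97) = +0.39 V, n = 6.
Overall: 3 Cl₂(g) + 2 NO(g) + 4 H₂O(l) → 6 Cl⁻(aq) + 2 NO₃⁻(aq) + 8 H⁺(aq)
Q = [Cl⁻]^6·[NO₃⁻]^2·[H⁺]^8 / (P(Cl₂)^3·P(NO)^2); log Q = -1.550.
E = E° − (0.0592/n) log Q = +0.39 − (0.0592/6)(-1.550) = +0.405 V.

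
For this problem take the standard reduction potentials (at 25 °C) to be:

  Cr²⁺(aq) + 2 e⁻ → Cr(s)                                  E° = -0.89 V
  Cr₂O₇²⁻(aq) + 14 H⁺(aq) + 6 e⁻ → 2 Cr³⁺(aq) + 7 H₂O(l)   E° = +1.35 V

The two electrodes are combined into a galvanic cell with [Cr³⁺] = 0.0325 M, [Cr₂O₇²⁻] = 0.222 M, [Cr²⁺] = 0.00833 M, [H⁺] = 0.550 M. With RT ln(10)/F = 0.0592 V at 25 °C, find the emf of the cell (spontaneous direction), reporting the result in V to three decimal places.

Cr₂O₇²⁻/Cr³⁺ is the cathode (higher E°), Cr²⁺/Cr the anode: E°cell = +1.35 − (-0.89) = +2.24 V, n = 6.
Overall: Cr₂O₇²⁻(aq) + 14 H⁺(aq) + 3 Cr(s) → 2 Cr³⁺(aq) + 7 H₂O(l) + 3 Cr²⁺(aq)
Q = [Cr³⁺]^2·[Cr²⁺]^3 / ([Cr₂O₇²⁻]·[H⁺]^14); log Q = -4.926.
E = E° − (0.0592/n) log Q = +2.24 − (0.0592/6)(-4.926) = +2.289 V.

+2.289 V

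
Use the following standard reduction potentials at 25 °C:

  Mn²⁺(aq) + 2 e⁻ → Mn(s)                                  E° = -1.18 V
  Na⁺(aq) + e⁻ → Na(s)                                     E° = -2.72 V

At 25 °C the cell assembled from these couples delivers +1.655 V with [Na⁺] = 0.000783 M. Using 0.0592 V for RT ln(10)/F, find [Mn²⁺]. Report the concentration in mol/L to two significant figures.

Mn²⁺/Mn is the cathode, Na⁺/Na the anode: E°cell = +1.54 V, n = 2.
Overall reaction: Mn²⁺(aq) + 2 Na(s) → Mn(s) + 2 Na⁺(aq); Q = [Na⁺]^2/[Mn²⁺]^1.
From E = E° − (0.0592/n) log Q: log Q = (E° − E)·n/0.0592 = (+1.54 − (+1.655))·2/0.0592 = -3.8851.
So 1·log[Mn²⁺] = 2·log(0.000783) − log Q = -6.2125 − (-3.8851) = -2.3274; [Mn²⁺] = 10^(-2.3274) ≈ 0.0047 M.

0.0047 M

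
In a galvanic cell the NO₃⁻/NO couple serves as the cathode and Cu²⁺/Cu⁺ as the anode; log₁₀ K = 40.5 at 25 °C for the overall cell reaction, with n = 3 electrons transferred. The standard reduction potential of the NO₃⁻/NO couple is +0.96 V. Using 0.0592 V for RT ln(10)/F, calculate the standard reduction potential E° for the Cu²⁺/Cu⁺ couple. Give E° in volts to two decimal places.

+0.16 V

E°cell = (0.0592/n)·log K = (0.0592/3)(40.5) = +0.799 V.
Since NO₃⁻/NO is the cathode and Cu²⁺/Cu⁺ the anode, E°cell = E°(NO₃⁻/NO) − E°(Cu²⁺/Cu⁺).
So E°(Cu²⁺/Cu⁺) = E°(NO₃⁻/NO) − E°cell = (+0.96) − (+0.799) = +0.16 V.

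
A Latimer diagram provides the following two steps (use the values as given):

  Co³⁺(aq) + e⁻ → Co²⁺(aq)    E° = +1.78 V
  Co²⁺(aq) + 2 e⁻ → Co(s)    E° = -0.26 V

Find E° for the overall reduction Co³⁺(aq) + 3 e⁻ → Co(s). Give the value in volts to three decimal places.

+0.420 V

Standard free energies of sequential steps add: ΔG°₃ = ΔG°₁ + ΔG°₂, so n₃E°₃ = n₁E°₁ + n₂E°₂.
E°₃ = (1×+1.78 + 2×-0.26) / 3 = (+1.260) / 3 = +0.420 V.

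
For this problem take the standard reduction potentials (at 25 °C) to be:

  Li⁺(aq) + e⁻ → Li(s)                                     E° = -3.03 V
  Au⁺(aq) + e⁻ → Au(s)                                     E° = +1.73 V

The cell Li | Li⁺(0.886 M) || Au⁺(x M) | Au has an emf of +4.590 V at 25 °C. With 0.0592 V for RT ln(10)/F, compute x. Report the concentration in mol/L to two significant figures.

0.0012 M

Au⁺/Au is the cathode, Li⁺/Li the anode: E°cell = +4.76 V, n = 1.
Overall reaction: Au⁺(aq) + Li(s) → Au(s) + Li⁺(aq); Q = [Li⁺]^1/[Au⁺]^1.
From E = E° − (0.0592/n) log Q: log Q = (E° − E)·n/0.0592 = (+4.76 − (+4.590))·1/0.0592 = 2.8716.
So 1·log[Au⁺] = 1·log(0.886) − log Q = -0.0526 − (2.8716) = -2.9242; [Au⁺] = 10^(-2.9242) ≈ 0.0012 M.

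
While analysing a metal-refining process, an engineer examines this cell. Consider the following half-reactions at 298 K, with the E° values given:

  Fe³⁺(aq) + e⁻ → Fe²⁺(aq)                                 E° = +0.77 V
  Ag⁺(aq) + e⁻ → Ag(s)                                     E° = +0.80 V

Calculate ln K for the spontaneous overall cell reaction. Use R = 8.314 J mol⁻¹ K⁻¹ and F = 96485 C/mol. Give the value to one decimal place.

1.2

Cathode: Ag⁺/Ag; anode: Fe³⁺/Fe²⁺. E°cell = (+0.80) − (+0.77) = +0.03 V, with n = 1.
ΔG° = −nFE° = −RT ln K, so ln K = nFE°/(RT) = (1)(96485)(+0.03) / ((8.314)(298)) = 1.168.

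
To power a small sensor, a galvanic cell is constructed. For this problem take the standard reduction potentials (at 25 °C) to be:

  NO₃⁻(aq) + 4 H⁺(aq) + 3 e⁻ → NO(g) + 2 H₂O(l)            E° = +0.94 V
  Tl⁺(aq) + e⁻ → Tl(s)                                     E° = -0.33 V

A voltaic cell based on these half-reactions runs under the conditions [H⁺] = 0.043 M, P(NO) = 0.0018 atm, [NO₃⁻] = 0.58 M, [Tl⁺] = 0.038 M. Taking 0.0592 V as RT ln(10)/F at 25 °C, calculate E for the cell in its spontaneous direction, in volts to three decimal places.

NO₃⁻/NO is the cathode (higher E°), Tl⁺/Tl the anode: E°cell = +0.94 − (-0.33) = +1.27 V, n = 3.
Overall: NO₃⁻(aq) + 4 H⁺(aq) + 3 Tl(s) → NO(g) + 2 H₂O(l) + 3 Tl⁺(aq)
Q = P(NO)·[Tl⁺]^3 / ([NO₃⁻]·[H⁺]^4); log Q = -1.303.
E = E° − (0.0592/n) log Q = +1.27 − (0.0592/3)(-1.303) = +1.296 V.

+1.296 V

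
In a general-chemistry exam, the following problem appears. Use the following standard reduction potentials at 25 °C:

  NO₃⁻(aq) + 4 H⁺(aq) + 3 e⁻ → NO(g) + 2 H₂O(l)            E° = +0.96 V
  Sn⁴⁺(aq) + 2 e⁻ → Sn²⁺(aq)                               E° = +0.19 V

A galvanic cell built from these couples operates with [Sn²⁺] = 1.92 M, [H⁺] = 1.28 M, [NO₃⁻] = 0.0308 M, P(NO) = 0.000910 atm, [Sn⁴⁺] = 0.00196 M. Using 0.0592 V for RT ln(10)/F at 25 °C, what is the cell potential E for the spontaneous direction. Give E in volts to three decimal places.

+0.897 V

NO₃⁻/NO is the cathode (higher E°), Sn⁴⁺/Sn²⁺ the anode: E°cell = +0.96 − (+0.19) = +0.77 V, n = 6.
Overall: 2 NO₃⁻(aq) + 8 H⁺(aq) + 3 Sn²⁺(aq) → 2 NO(g) + 4 H₂O(l) + 3 Sn⁴⁺(aq)
Q = P(NO)^2·[Sn⁴⁺]^3 / ([NO₃⁻]^2·[H⁺]^8·[Sn²⁺]^3); log Q = -12.890.
E = E° − (0.0592/n) log Q = +0.77 − (0.0592/6)(-12.890) = +0.897 V.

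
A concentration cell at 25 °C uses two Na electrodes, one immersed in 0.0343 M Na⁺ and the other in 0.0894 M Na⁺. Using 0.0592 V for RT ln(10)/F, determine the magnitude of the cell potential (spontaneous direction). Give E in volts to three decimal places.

+0.025 V

For a concentration cell E°cell = 0. The 0.0894 M side is the cathode (reduction is favoured where [Na⁺] is higher).
With n = 1, E = −(0.0592/1) log([Na⁺]ₐₙ/[Na⁺]꜀ₐₜ) = −(0.0592/1) log(0.0343/0.0894) = −(0.0592/1)(-0.416) = +0.025 V.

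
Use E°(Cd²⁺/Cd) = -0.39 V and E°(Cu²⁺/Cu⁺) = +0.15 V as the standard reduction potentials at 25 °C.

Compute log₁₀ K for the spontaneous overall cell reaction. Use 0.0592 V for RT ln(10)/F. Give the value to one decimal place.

Cathode: Cu²⁺/Cu⁺; anode: Cd²⁺/Cd. E°cell = +0.54 V, n = 2.
log K = nE°cell / 0.0592 = (2)(+0.54) / 0.0592 = 18.2.

18.2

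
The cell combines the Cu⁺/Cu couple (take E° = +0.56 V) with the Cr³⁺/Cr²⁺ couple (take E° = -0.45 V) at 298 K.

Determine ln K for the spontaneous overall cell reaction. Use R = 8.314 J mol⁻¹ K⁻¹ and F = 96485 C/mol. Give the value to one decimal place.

39.3

Cathode: Cu⁺/Cu; anode: Cr³⁺/Cr²⁺. E°cell = (+0.56) − (-0.45) = +1.01 V, with n = 1.
ΔG° = −nFE° = −RT ln K, so ln K = nFE°/(RT) = (1)(96485)(+1.01) / ((8.314)(298)) = 39.333.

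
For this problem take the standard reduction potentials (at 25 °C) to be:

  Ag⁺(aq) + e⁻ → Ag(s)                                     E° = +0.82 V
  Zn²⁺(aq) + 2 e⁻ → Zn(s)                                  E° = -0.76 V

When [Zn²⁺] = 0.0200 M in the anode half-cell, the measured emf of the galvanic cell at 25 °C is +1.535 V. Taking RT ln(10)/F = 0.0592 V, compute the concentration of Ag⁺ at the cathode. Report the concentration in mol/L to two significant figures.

Ag⁺/Ag is the cathode, Zn²⁺/Zn the anode: E°cell = +1.58 V, n = 2.
Overall reaction: 2 Ag⁺(aq) + Zn(s) → 2 Ag(s) + Zn²⁺(aq); Q = [Zn²⁺]^1/[Ag⁺]^2.
From E = E° − (0.0592/n) log Q: log Q = (E° − E)·n/0.0592 = (+1.58 − (+1.535))·2/0.0592 = 1.5203.
So 2·log[Ag⁺] = 1·log(0.02) − log Q = -1.6990 − (1.5203) = -3.2193; log[Ag⁺] = -3.2193 / 2 = -1.6097; [Ag⁺] = 10^(-1.6097) ≈ 0.025 M.

0.025 M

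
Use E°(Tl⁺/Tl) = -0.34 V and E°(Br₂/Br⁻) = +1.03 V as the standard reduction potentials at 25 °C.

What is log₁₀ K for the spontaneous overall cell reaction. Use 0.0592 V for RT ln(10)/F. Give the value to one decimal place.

46.3

Cathode: Br₂/Br⁻; anode: Tl⁺/Tl. E°cell = +1.37 V, n = 2.
log K = nE°cell / 0.0592 = (2)(+1.37) / 0.0592 = 46.3.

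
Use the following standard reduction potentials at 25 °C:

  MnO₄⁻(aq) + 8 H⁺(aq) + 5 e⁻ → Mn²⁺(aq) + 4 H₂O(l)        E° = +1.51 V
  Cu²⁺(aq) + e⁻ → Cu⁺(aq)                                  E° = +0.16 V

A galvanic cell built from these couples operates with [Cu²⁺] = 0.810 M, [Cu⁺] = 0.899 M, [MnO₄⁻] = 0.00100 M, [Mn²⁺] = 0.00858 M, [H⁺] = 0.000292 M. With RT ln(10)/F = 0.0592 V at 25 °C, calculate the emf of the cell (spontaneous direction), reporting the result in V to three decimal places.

MnO₄⁻/Mn²⁺ is the cathode (higher E°), Cu²⁺/Cu⁺ the anode: E°cell = +1.51 − (+0.16) = +1.35 V, n = 5.
Overall: MnO₄⁻(aq) + 8 H⁺(aq) + 5 Cu⁺(aq) → Mn²⁺(aq) + 4 H₂O(l) + 5 Cu²⁺(aq)
Q = [Mn²⁺]·[Cu²⁺]^5 / ([MnO₄⁻]·[H⁺]^8·[Cu⁺]^5); log Q = 28.984.
E = E° − (0.0592/n) log Q = +1.35 − (0.0592/5)(28.984) = +1.007 V.

+1.007 V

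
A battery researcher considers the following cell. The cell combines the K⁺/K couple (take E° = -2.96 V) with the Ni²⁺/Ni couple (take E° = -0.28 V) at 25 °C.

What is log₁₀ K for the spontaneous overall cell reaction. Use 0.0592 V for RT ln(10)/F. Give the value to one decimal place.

90.5

Cathode: Ni²⁺/Ni; anode: K⁺/K. E°cell = +2.68 V, n = 2.
log K = nE°cell / 0.0592 = (2)(+2.68) / 0.0592 = 90.5.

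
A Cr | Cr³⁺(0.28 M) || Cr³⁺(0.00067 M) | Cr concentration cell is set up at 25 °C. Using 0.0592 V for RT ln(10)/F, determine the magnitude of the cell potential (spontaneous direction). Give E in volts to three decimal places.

+0.052 V

For a concentration cell E°cell = 0. The 0.28 M side is the cathode (reduction is favoured where [Cr³⁺] is higher).
With n = 3, E = −(0.0592/3) log([Cr³⁺]ₐₙ/[Cr³⁺]꜀ₐₜ) = −(0.0592/3) log(0.00067/0.28) = −(0.0592/3)(-2.621) = +0.052 V.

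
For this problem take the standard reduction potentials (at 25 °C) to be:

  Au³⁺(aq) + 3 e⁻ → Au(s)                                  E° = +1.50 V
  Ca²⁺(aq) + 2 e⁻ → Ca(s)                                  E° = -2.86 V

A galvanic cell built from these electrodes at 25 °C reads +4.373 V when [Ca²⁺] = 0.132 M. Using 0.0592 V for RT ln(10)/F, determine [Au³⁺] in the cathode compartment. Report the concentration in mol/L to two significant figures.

Au³⁺/Au is the cathode, Ca²⁺/Ca the anode: E°cell = +4.36 V, n = 6.
Overall reaction: 2 Au³⁺(aq) + 3 Ca(s) → 2 Au(s) + 3 Ca²⁺(aq); Q = [Ca²⁺]^3/[Au³⁺]^2.
From E = E° − (0.0592/n) log Q: log Q = (E° − E)·n/0.0592 = (+4.36 − (+4.373))·6/0.0592 = -1.3176.
So 2·log[Au³⁺] = 3·log(0.132) − log Q = -2.6383 − (-1.3176) = -1.3207; log[Au³⁺] = -1.3207 / 2 = -0.6603; [Au³⁺] = 10^(-0.6603) ≈ 0.22 M.

0.22 M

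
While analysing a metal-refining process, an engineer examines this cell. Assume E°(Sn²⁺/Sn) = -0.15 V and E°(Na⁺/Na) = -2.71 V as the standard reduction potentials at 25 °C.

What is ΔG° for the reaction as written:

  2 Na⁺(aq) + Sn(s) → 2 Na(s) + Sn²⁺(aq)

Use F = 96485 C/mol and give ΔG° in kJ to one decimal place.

As written, Na⁺/Na is reduced (cathode) and Sn²⁺/Sn is oxidised (anode), so E°cell = (-2.71) − (-0.15) = -2.56 V.
Balancing electrons gives n = 2.
ΔG° = −nFE° = −(2)(96485)(-2.56) = 494,003 J = +494.0 kJ.

+494.0 kJ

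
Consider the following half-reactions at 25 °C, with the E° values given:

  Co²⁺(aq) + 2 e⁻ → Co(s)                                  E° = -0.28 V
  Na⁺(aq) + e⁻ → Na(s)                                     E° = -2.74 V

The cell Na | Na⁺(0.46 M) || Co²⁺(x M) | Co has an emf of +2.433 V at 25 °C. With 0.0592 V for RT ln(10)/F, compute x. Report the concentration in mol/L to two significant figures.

0.026 M

Co²⁺/Co is the cathode, Na⁺/Na the anode: E°cell = +2.46 V, n = 2.
Overall reaction: Co²⁺(aq) + 2 Na(s) → Co(s) + 2 Na⁺(aq); Q = [Na⁺]^2/[Co²⁺]^1.
From E = E° − (0.0592/n) log Q: log Q = (E° − E)·n/0.0592 = (+2.46 − (+2.433))·2/0.0592 = 0.9122.
So 1·log[Co²⁺] = 2·log(0.46) − log Q = -0.6745 − (0.9122) = -1.5867; [Co²⁺] = 10^(-1.5867) ≈ 0.026 M.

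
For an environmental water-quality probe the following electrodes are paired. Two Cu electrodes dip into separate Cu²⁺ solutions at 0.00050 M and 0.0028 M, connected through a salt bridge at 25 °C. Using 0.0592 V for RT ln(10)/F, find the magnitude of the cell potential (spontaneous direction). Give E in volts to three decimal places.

For a concentration cell E°cell = 0. The 0.0028 M side is the cathode (reduction is favoured where [Cu²⁺] is higher).
With n = 2, E = −(0.0592/2) log([Cu²⁺]ₐₙ/[Cu²⁺]꜀ₐₜ) = −(0.0592/2) log(0.0005/0.0028) = −(0.0592/2)(-0.748) = +0.022 V.

+0.022 V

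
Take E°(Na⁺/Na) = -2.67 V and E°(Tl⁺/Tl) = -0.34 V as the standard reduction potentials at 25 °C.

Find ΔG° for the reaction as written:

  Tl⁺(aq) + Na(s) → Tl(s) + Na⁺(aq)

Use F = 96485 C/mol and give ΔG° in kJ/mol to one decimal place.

As written, Tl⁺/Tl is reduced (cathode) and Na⁺/Na is oxidised (anode), so E°cell = (-0.34) − (-2.67) = +2.33 V.
Balancing electrons gives n = 1.
ΔG° = −nFE° = −(1)(96485)(+2.33) = -224,810 J = -224.8 kJ/mol.

-224.8 kJ/mol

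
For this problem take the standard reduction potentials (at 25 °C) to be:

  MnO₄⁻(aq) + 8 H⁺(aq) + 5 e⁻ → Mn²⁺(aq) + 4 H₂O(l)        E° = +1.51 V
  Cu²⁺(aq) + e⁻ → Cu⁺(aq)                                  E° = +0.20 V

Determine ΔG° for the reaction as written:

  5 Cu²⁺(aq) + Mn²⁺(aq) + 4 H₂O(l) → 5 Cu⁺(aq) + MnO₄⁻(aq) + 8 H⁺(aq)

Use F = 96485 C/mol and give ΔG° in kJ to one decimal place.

As written, Cu²⁺/Cu⁺ is reduced (cathode) and MnO₄⁻/Mn²⁺ is oxidised (anode), so E°cell = (+0.20) − (+1.51) = -1.31 V.
Balancing electrons gives n = 5.
ΔG° = −nFE° = −(5)(96485)(-1.31) = 631,977 J = +632.0 kJ.

+632.0 kJ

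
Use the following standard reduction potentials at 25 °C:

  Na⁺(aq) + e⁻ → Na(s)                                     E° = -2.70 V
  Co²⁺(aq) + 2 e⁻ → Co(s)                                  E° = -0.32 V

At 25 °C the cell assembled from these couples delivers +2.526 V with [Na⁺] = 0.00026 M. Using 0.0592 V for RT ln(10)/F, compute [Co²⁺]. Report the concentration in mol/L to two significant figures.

Co²⁺/Co is the cathode, Na⁺/Na the anode: E°cell = +2.38 V, n = 2.
Overall reaction: Co²⁺(aq) + 2 Na(s) → Co(s) + 2 Na⁺(aq); Q = [Na⁺]^2/[Co²⁺]^1.
From E = E° − (0.0592/n) log Q: log Q = (E° − E)·n/0.0592 = (+2.38 − (+2.526))·2/0.0592 = -4.9324.
So 1·log[Co²⁺] = 2·log(0.00026) − log Q = -7.1701 − (-4.9324) = -2.2377; [Co²⁺] = 10^(-2.2377) ≈ 0.0058 M.

0.0058 M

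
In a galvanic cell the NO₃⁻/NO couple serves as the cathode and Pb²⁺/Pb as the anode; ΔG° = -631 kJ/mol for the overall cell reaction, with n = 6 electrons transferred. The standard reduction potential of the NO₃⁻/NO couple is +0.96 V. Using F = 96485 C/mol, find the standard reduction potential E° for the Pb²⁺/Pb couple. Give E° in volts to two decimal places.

-0.13 V

E°cell = −ΔG°/(nF) = −(-631×10³)/((6)(96485)) = +1.090 V.
Since NO₃⁻/NO is the cathode and Pb²⁺/Pb the anode, E°cell = E°(NO₃⁻/NO) − E°(Pb²⁺/Pb).
So E°(Pb²⁺/Pb) = E°(NO₃⁻/NO) − E°cell = (+0.96) − (+1.090) = -0.13 V.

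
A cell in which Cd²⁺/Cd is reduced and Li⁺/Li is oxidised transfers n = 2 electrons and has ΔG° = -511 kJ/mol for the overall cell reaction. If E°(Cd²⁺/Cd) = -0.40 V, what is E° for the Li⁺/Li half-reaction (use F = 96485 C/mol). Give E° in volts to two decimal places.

E°cell = −ΔG°/(nF) = −(-511×10³)/((2)(96485)) = +2.648 V.
Since Cd²⁺/Cd is the cathode and Li⁺/Li the anode, E°cell = E°(Cd²⁺/Cd) − E°(Li⁺/Li).
So E°(Li⁺/Li) = E°(Cd²⁺/Cd) − E°cell = (-0.40) − (+2.648) = -3.05 V.

-3.05 V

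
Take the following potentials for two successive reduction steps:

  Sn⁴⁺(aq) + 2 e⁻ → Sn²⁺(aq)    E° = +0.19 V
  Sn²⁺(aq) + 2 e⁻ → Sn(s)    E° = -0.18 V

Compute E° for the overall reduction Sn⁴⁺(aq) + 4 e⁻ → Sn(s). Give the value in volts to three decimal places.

Standard free energies of sequential steps add: ΔG°₃ = ΔG°₁ + ΔG°₂, so n₃E°₃ = n₁E°₁ + n₂E°₂.
E°₃ = (2×+0.19 + 2×-0.18) / 4 = (+0.020) / 4 = +0.005 V.

+0.005 V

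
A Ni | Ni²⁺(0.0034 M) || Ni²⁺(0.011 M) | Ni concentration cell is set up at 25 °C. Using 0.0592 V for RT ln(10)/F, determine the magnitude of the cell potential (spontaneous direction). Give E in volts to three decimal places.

+0.015 V

For a concentration cell E°cell = 0. The 0.011 M side is the cathode (reduction is favoured where [Ni²⁺] is higher).
With n = 2, E = −(0.0592/2) log([Ni²⁺]ₐₙ/[Ni²⁺]꜀ₐₜ) = −(0.0592/2) log(0.0034/0.011) = −(0.0592/2)(-0.510) = +0.015 V.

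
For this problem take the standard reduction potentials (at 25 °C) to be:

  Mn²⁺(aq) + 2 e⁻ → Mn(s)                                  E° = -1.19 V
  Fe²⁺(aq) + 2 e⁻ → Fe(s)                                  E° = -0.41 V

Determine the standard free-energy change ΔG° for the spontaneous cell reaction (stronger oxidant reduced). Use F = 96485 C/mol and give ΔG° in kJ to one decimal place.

Fe²⁺/Fe (E° = -0.41 V) is the cathode; Mn²⁺/Mn (E° = -1.19 V) is the anode, so E°cell = +0.78 V.
Balancing electrons gives n = 2 (lcm of 2 and 2).
ΔG° = −nFE° = −(2)(96485)(+0.78) = -150,517 J = -150.5 kJ.

-150.5 kJ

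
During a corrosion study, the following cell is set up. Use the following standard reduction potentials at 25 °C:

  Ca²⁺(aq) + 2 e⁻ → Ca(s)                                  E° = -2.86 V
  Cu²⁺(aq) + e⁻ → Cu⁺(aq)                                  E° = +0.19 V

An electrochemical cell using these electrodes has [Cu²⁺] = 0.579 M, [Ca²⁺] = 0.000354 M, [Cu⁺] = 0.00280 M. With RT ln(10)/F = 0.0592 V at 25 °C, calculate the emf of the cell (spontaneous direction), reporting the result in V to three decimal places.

+3.289 V

Cu²⁺/Cu⁺ is the cathode (higher E°), Ca²⁺/Ca the anode: E°cell = +0.19 − (-2.86) = +3.05 V, n = 2.
Overall: 2 Cu²⁺(aq) + Ca(s) → 2 Cu⁺(aq) + Ca²⁺(aq)
Q = [Cu⁺]^2·[Ca²⁺] / ([Cu²⁺]^2); log Q = -8.082.
E = E° − (0.0592/n) log Q = +3.05 − (0.0592/2)(-8.082) = +3.289 V.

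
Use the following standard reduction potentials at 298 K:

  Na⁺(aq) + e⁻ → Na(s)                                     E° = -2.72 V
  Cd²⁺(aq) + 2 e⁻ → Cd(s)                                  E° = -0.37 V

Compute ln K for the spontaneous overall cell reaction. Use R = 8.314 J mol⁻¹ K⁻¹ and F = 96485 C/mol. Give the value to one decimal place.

Cathode: Cd²⁺/Cd; anode: Na⁺/Na. E°cell = (-0.37) − (-2.72) = +2.35 V, with n = 2.
ΔG° = −nFE° = −RT ln K, so ln K = nFE°/(RT) = (2)(96485)(+2.35) / ((8.314)(298)) = 183.034.

183.0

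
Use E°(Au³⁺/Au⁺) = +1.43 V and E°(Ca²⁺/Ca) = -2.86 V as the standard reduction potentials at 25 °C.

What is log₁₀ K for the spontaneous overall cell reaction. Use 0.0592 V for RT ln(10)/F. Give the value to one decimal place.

Cathode: Au³⁺/Au⁺; anode: Ca²⁺/Ca. E°cell = +4.29 V, n = 2.
log K = nE°cell / 0.0592 = (2)(+4.29) / 0.0592 = 144.9.

144.9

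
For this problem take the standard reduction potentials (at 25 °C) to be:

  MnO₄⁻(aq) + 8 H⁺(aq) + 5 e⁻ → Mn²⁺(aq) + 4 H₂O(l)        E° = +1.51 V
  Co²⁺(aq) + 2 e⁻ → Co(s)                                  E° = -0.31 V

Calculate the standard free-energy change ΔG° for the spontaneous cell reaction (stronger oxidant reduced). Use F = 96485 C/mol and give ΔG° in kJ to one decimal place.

-1756.0 kJ

MnO₄⁻/Mn²⁺ (E° = +1.51 V) is the cathode; Co²⁺/Co (E° = -0.31 V) is the anode, so E°cell = +1.82 V.
Balancing electrons gives n = 10 (lcm of 5 and 2).
ΔG° = −nFE° = −(10)(96485)(+1.82) = -1,756,027 J = -1756.0 kJ.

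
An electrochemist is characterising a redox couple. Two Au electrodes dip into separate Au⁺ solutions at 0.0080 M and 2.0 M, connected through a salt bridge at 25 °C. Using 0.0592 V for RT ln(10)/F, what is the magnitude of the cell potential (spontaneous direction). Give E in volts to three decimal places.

+0.142 V

For a concentration cell E°cell = 0. The 2.0 M side is the cathode (reduction is favoured where [Au⁺] is higher).
With n = 1, E = −(0.0592/1) log([Au⁺]ₐₙ/[Au⁺]꜀ₐₜ) = −(0.0592/1) log(0.008/2) = −(0.0592/1)(-2.398) = +0.142 V.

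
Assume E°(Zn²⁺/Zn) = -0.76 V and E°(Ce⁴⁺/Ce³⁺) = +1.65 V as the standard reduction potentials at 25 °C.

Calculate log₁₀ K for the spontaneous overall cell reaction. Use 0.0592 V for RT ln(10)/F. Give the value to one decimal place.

81.4

Cathode: Ce⁴⁺/Ce³⁺; anode: Zn²⁺/Zn. E°cell = +2.41 V, n = 2.
log K = nE°cell / 0.0592 = (2)(+2.41) / 0.0592 = 81.4.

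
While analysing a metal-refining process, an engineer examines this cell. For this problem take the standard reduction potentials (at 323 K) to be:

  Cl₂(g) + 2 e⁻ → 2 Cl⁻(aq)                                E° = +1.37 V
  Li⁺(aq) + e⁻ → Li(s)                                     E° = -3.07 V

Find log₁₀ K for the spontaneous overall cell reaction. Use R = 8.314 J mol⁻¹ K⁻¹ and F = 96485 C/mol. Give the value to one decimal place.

Cathode: Cl₂/Cl⁻; anode: Li⁺/Li. E°cell = (+1.37) − (-3.07) = +4.44 V, with n = 2.
ΔG° = −nFE° = −RT ln K, so ln K = nFE°/(RT) = (2)(96485)(+4.44) / ((8.314)(323)) = 319.051.
log₁₀ K = 319.051 / ln 10 = 138.6.

138.6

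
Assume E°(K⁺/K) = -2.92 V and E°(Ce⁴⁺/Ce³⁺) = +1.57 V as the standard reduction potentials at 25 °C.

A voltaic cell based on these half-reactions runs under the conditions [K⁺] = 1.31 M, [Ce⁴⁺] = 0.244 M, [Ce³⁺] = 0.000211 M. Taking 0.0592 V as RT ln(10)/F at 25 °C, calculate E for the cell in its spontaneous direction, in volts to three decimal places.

Ce⁴⁺/Ce³⁺ is the cathode (higher E°), K⁺/K the anode: E°cell = +1.57 − (-2.92) = +4.49 V, n = 1.
Overall: Ce⁴⁺(aq) + K(s) → Ce³⁺(aq) + K⁺(aq)
Q = [Ce³⁺]·[K⁺] / ([Ce⁴⁺]); log Q = -2.946.
E = E° − (0.0592/n) log Q = +4.49 − (0.0592/1)(-2.946) = +4.664 V.

+4.664 V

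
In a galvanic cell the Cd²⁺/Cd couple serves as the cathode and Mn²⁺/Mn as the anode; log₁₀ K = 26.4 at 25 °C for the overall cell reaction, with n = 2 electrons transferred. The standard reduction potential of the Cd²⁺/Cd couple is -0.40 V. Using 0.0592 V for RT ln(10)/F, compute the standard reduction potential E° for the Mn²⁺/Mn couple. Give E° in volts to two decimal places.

E°cell = (0.0592/n)·log K = (0.0592/2)(26.4) = +0.781 V.
Since Cd²⁺/Cd is the cathode and Mn²⁺/Mn the anode, E°cell = E°(Cd²⁺/Cd) − E°(Mn²⁺/Mn).
So E°(Mn²⁺/Mn) = E°(Cd²⁺/Cd) − E°cell = (-0.40) − (+0.781) = -1.18 V.

-1.18 V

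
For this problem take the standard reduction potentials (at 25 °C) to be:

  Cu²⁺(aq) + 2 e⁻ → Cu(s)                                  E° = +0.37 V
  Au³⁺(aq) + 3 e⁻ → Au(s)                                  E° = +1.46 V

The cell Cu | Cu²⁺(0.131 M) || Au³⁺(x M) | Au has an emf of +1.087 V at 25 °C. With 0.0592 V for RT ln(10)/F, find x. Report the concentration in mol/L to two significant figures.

Au³⁺/Au is the cathode, Cu²⁺/Cu the anode: E°cell = +1.09 V, n = 6.
Overall reaction: 2 Au³⁺(aq) + 3 Cu(s) → 2 Au(s) + 3 Cu²⁺(aq); Q = [Cu²⁺]^3/[Au³⁺]^2.
From E = E° − (0.0592/n) log Q: log Q = (E° − E)·n/0.0592 = (+1.09 − (+1.087))·6/0.0592 = 0.3041.
So 2·log[Au³⁺] = 3·log(0.131) − log Q = -2.6482 − (0.3041) = -2.9523; log[Au³⁺] = -2.9523 / 2 = -1.4762; [Au³⁺] = 10^(-1.4762) ≈ 0.033 M.

0.033 M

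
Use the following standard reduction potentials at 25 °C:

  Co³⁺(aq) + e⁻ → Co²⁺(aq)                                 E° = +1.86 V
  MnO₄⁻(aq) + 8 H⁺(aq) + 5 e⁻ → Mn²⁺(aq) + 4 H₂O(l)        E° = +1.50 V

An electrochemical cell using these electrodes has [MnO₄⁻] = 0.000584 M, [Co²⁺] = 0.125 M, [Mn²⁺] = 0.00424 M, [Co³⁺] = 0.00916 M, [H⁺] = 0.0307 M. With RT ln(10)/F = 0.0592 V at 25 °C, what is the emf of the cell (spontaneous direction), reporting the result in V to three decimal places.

+0.446 V

Co³⁺/Co²⁺ is the cathode (higher E°), MnO₄⁻/Mn²⁺ the anode: E°cell = +1.86 − (+1.50) = +0.36 V, n = 5.
Overall: 5 Co³⁺(aq) + Mn²⁺(aq) + 4 H₂O(l) → 5 Co²⁺(aq) + MnO₄⁻(aq) + 8 H⁺(aq)
Q = [Co²⁺]^5·[MnO₄⁻]·[H⁺]^8 / ([Co³⁺]^5·[Mn²⁺]); log Q = -7.289.
E = E° − (0.0592/n) log Q = +0.36 − (0.0592/5)(-7.289) = +0.446 V.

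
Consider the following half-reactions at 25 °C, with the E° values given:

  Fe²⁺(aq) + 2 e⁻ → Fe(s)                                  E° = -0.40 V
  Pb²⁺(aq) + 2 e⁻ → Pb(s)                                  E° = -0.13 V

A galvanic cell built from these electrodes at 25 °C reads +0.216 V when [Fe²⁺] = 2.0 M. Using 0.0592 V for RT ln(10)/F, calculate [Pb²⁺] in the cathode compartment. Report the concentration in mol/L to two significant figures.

Pb²⁺/Pb is the cathode, Fe²⁺/Fe the anode: E°cell = +0.27 V, n = 2.
Overall reaction: Pb²⁺(aq) + Fe(s) → Pb(s) + Fe²⁺(aq); Q = [Fe²⁺]^1/[Pb²⁺]^1.
From E = E° − (0.0592/n) log Q: log Q = (E° − E)·n/0.0592 = (+0.27 − (+0.216))·2/0.0592 = 1.8243.
So 1·log[Pb²⁺] = 1·log(2) − log Q = 0.3010 − (1.8243) = -1.5233; [Pb²⁺] = 10^(-1.5233) ≈ 0.030 M.

0.030 M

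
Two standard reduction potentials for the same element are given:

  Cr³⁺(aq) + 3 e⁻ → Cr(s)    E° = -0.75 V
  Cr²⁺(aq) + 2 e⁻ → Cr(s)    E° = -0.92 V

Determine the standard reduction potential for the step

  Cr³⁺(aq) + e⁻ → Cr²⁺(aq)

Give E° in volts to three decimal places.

Sequential free energies add, so n₃E°₃ = n₁E°₁ + n₂E°₂.
With n₃ = 3, and the known step contributing 2×(-0.92) V, the unknown satisfies 1·E° = 3×(-0.75) − 2×(-0.92) = -0.410.
E° = -0.410 / 1 = -0.410 V.

-0.410 V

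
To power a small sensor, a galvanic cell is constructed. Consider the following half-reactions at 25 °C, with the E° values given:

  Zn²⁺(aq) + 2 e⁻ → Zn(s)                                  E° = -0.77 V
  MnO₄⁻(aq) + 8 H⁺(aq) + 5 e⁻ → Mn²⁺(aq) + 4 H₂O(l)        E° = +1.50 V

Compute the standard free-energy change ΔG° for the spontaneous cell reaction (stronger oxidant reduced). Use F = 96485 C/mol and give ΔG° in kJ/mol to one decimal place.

MnO₄⁻/Mn²⁺ (E° = +1.50 V) is the cathode; Zn²⁺/Zn (E° = -0.77 V) is the anode, so E°cell = +2.27 V.
Balancing electrons gives n = 10 (lcm of 5 and 2).
ΔG° = −nFE° = −(10)(96485)(+2.27) = -2,190,210 J = -2190.2 kJ/mol.

-2190.2 kJ/mol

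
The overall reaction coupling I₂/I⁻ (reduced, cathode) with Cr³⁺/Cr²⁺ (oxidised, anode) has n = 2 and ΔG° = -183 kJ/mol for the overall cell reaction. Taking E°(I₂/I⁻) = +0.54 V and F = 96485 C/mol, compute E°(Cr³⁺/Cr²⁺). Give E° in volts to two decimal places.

-0.41 V

E°cell = −ΔG°/(nF) = −(-183×10³)/((2)(96485)) = +0.948 V.
Since I₂/I⁻ is the cathode and Cr³⁺/Cr²⁺ the anode, E°cell = E°(I₂/I⁻) − E°(Cr³⁺/Cr²⁺).
So E°(Cr³⁺/Cr²⁺) = E°(I₂/I⁻) − E°cell = (+0.54) − (+0.948) = -0.41 V.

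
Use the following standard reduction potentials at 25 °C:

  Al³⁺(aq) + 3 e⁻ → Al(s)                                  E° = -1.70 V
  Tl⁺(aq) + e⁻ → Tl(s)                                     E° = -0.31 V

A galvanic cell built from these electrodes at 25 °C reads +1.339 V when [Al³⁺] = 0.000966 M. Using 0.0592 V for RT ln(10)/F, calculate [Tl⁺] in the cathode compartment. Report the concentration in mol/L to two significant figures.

Tl⁺/Tl is the cathode, Al³⁺/Al the anode: E°cell = +1.39 V, n = 3.
Overall reaction: 3 Tl⁺(aq) + Al(s) → 3 Tl(s) + Al³⁺(aq); Q = [Al³⁺]^1/[Tl⁺]^3.
From E = E° − (0.0592/n) log Q: log Q = (E° − E)·n/0.0592 = (+1.39 − (+1.339))·3/0.0592 = 2.5845.
So 3·log[Tl⁺] = 1·log(0.000966) − log Q = -3.0150 − (2.5845) = -5.5995; log[Tl⁺] = -5.5995 / 3 = -1.8665; [Tl⁺] = 10^(-1.8665) ≈ 0.014 M.

0.014 M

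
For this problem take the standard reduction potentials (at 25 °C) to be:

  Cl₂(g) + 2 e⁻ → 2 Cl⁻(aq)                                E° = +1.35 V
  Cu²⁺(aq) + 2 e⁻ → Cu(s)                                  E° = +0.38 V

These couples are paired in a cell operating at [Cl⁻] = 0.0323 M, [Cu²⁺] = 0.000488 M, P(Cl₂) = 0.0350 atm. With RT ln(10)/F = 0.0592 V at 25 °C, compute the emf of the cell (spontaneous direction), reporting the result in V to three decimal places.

+1.113 V

Cl₂/Cl⁻ is the cathode (higher E°), Cu²⁺/Cu the anode: E°cell = +1.35 − (+0.38) = +0.97 V, n = 2.
Overall: Cl₂(g) + Cu(s) → 2 Cl⁻(aq) + Cu²⁺(aq)
Q = [Cl⁻]^2·[Cu²⁺] / (P(Cl₂)); log Q = -4.837.
E = E° − (0.0592/n) log Q = +0.97 − (0.0592/2)(-4.837) = +1.113 V.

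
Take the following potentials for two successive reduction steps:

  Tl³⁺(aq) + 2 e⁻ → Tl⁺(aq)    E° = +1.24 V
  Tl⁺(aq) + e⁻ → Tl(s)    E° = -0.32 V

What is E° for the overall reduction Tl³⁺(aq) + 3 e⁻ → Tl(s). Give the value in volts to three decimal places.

+0.720 V

Adding the free-energy changes (−nFE°) of the two steps gives −n₃FE°₃ = −n₁FE°₁ − n₂FE°₂.
E°₃ = (2×+1.24 + 1×-0.32) / 3 = (+2.160) / 3 = +0.720 V.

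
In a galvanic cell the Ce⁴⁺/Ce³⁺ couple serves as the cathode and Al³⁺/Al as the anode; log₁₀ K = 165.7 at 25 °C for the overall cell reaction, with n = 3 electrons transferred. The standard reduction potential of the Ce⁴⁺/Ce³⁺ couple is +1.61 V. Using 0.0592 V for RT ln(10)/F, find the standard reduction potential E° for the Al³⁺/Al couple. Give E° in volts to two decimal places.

-1.66 V

E°cell = (0.0592/n)·log K = (0.0592/3)(165.7) = +3.270 V.
Since Ce⁴⁺/Ce³⁺ is the cathode and Al³⁺/Al the anode, E°cell = E°(Ce⁴⁺/Ce³⁺) − E°(Al³⁺/Al).
So E°(Al³⁺/Al) = E°(Ce⁴⁺/Ce³⁺) − E°cell = (+1.61) − (+3.270) = -1.66 V.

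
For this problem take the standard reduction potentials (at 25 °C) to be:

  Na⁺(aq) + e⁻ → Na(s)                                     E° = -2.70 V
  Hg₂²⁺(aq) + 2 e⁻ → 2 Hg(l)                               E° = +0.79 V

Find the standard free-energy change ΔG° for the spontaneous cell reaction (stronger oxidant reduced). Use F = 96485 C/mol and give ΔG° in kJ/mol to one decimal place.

Hg₂²⁺/Hg (E° = +0.79 V) is the cathode; Na⁺/Na (E° = -2.70 V) is the anode, so E°cell = +3.49 V.
Balancing electrons gives n = 2 (lcm of 2 and 1).
ΔG° = −nFE° = −(2)(96485)(+3.49) = -673,465 J = -673.5 kJ/mol.

-673.5 kJ/mol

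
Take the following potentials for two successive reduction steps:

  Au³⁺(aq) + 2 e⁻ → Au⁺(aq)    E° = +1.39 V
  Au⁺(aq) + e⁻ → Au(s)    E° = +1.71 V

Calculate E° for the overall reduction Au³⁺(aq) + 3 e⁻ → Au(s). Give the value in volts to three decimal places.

Standard free energies of sequential steps add: ΔG°₃ = ΔG°₁ + ΔG°₂, so n₃E°₃ = n₁E°₁ + n₂E°₂.
E°₃ = (2×+1.39 + 1×+1.71) / 3 = (+4.490) / 3 = +1.497 V.

+1.497 V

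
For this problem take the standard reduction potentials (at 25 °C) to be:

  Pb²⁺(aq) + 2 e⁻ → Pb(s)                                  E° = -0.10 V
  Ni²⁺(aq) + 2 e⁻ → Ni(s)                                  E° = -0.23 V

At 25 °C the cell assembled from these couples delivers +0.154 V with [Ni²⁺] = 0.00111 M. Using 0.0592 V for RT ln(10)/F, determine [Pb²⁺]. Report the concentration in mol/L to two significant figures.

0.0072 M

Pb²⁺/Pb is the cathode, Ni²⁺/Ni the anode: E°cell = +0.13 V, n = 2.
Overall reaction: Pb²⁺(aq) + Ni(s) → Pb(s) + Ni²⁺(aq); Q = [Ni²⁺]^1/[Pb²⁺]^1.
From E = E° − (0.0592/n) log Q: log Q = (E° − E)·n/0.0592 = (+0.13 − (+0.154))·2/0.0592 = -0.8108.
So 1·log[Pb²⁺] = 1·log(0.00111) − log Q = -2.9547 − (-0.8108) = -2.1439; [Pb²⁺] = 10^(-2.1439) ≈ 0.0072 M.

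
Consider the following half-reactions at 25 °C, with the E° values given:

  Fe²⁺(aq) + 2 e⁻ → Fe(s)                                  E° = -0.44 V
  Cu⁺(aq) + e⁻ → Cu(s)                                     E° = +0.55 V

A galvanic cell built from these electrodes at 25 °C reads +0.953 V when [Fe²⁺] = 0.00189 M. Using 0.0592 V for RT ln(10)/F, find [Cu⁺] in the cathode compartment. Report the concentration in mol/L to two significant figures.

Cu⁺/Cu is the cathode, Fe²⁺/Fe the anode: E°cell = +0.99 V, n = 2.
Overall reaction: 2 Cu⁺(aq) + Fe(s) → 2 Cu(s) + Fe²⁺(aq); Q = [Fe²⁺]^1/[Cu⁺]^2.
From E = E° − (0.0592/n) log Q: log Q = (E° − E)·n/0.0592 = (+0.99 − (+0.953))·2/0.0592 = 1.2500.
So 2·log[Cu⁺] = 1·log(0.00189) − log Q = -2.7235 − (1.2500) = -3.9735; log[Cu⁺] = -3.9735 / 2 = -1.9868; [Cu⁺] = 10^(-1.9868) ≈ 0.010 M.

0.010 M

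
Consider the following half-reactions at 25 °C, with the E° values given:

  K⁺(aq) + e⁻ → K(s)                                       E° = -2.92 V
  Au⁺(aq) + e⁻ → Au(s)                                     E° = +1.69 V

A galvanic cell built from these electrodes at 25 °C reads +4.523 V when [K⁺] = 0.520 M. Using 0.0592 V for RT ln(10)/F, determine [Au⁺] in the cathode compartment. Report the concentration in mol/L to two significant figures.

Au⁺/Au is the cathode, K⁺/K the anode: E°cell = +4.61 V, n = 1.
Overall reaction: Au⁺(aq) + K(s) → Au(s) + K⁺(aq); Q = [K⁺]^1/[Au⁺]^1.
From E = E° − (0.0592/n) log Q: log Q = (E° − E)·n/0.0592 = (+4.61 − (+4.523))·1/0.0592 = 1.4696.
So 1·log[Au⁺] = 1·log(0.52) − log Q = -0.2840 − (1.4696) = -1.7536; [Au⁺] = 10^(-1.7536) ≈ 0.018 M.

0.018 M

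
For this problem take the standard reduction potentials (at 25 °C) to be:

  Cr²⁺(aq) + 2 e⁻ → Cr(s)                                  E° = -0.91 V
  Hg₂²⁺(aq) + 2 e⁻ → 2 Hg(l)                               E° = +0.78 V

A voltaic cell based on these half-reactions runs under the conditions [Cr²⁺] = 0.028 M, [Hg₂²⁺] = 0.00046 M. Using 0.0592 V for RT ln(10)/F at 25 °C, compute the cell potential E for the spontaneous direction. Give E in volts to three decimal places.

Hg₂²⁺/Hg is the cathode (higher E°), Cr²⁺/Cr the anode: E°cell = +0.78 − (-0.91) = +1.69 V, n = 2.
Overall: Hg₂²⁺(aq) + Cr(s) → 2 Hg(l) + Cr²⁺(aq)
Q = [Cr²⁺] / ([Hg₂²⁺]); log Q = 1.784.
E = E° − (0.0592/n) log Q = +1.69 − (0.0592/2)(1.784) = +1.637 V.

+1.637 V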